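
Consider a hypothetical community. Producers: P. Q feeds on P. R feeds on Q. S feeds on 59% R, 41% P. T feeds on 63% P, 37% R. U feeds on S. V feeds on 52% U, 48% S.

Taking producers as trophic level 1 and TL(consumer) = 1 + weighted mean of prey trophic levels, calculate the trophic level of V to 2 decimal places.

Q: 1 + 1 = 2
R: 1 + 2 = 3
S: 1 + (0.59×3 + 0.41×1) = 3.18
T: 1 + (0.63×1 + 0.37×3) = 2.74
U: 1 + 3.18 = 4.18
V: 1 + (0.52×4.18 + 0.48×3.18) = 4.7

4.70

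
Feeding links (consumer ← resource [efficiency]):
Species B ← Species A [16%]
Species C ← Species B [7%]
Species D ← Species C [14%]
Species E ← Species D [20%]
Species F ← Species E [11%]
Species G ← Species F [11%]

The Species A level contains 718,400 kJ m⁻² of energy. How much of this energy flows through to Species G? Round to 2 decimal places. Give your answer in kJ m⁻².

2.73 kJ m⁻²

Species B: 718400 × 0.16 = 114944 kJ m⁻²
Species C: 114944 × 0.07 = 8046.08 kJ m⁻²
Species D: 8046.08 × 0.14 = 1126.4512 kJ m⁻²
Species E: 1126.4512 × 0.2 = 225.29024 kJ m⁻²
Species F: 225.29024 × 0.11 = 24.7819264 kJ m⁻²
Species G: 24.7819264 × 0.11 = 2.726011904 kJ m⁻²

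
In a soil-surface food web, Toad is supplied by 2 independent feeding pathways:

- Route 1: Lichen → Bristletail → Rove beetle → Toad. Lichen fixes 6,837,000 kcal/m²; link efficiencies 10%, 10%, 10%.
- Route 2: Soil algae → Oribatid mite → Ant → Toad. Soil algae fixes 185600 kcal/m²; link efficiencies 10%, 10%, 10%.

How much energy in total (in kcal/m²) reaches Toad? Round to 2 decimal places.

Route 1: 6837000 × 0.1 × 0.1 × 0.1 = 6837 kcal/m²
Route 2: 185600 × 0.1 × 0.1 × 0.1 = 185.6 kcal/m²
Total at Toad: 6837 + 185.6 = 7022.6 kcal/m²

7022.60 kcal/m²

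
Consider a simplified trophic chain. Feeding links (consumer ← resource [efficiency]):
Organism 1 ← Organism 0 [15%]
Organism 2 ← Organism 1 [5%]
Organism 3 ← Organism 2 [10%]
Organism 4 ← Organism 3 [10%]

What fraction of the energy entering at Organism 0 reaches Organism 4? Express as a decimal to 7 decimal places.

0.0000750

Product of link efficiencies: 0.15 × 0.05 × 0.1 × 0.1 = 0.000075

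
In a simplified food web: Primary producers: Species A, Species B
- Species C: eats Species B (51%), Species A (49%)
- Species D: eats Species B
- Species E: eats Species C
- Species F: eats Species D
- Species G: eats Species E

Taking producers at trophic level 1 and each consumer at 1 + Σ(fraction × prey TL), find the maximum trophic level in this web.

4

Species C: 1 + (0.51×1 + 0.49×1) = 2
Species D: 1 + 1 = 2
Species E: 1 + 2 = 3
Species F: 1 + 2 = 3
Species G: 1 + 3 = 4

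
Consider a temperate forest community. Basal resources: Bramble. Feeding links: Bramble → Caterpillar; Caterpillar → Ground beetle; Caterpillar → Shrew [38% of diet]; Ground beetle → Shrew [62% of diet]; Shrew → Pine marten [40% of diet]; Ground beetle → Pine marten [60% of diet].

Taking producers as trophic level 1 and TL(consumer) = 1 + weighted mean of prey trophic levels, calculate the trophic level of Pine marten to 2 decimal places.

Caterpillar: 1 + 1 = 2
Ground beetle: 1 + 2 = 3
Shrew: 1 + (0.38×2 + 0.62×3) = 3.62
Pine marten: 1 + (0.4×3.62 + 0.6×3) = 4.248

4.25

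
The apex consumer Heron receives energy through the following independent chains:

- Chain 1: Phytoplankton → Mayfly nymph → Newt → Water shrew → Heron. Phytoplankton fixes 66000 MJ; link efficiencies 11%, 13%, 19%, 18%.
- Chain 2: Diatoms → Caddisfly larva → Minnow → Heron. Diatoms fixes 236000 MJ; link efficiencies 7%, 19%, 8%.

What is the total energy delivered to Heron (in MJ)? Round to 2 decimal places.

283.38 MJ

Chain 1: 66000 × 0.11 × 0.13 × 0.19 × 0.18 = 32.27796 MJ
Chain 2: 236000 × 0.07 × 0.19 × 0.08 = 251.104 MJ
Total at Heron: 32.27796 + 251.104 = 283.38196 MJ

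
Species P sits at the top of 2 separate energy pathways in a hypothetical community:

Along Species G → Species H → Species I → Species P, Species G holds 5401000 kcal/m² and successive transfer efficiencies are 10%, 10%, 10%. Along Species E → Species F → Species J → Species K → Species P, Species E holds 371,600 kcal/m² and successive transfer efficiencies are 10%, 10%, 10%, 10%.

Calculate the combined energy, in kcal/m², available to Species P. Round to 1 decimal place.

Via Species G: 5401000 × 0.1 × 0.1 × 0.1 = 5401 kcal/m²
Via Species E: 371600 × 0.1 × 0.1 × 0.1 × 0.1 = 37.16 kcal/m²
Total at Species P: 5401 + 37.16 = 5438.16 kcal/m²

5438.2 kcal/m²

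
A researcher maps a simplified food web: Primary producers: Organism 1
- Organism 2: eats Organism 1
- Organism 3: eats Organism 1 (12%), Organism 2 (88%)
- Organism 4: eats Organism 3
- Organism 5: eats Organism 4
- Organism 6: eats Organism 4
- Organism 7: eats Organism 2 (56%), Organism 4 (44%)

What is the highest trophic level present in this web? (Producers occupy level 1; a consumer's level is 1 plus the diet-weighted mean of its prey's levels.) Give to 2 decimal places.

4.88

Organism 2: 1 + 1 = 2
Organism 3: 1 + (0.12×1 + 0.88×2) = 2.88
Organism 4: 1 + 2.88 = 3.88
Organism 5: 1 + 3.88 = 4.88
Organism 6: 1 + 3.88 = 4.88
Organism 7: 1 + (0.56×2 + 0.44×3.88) = 3.8272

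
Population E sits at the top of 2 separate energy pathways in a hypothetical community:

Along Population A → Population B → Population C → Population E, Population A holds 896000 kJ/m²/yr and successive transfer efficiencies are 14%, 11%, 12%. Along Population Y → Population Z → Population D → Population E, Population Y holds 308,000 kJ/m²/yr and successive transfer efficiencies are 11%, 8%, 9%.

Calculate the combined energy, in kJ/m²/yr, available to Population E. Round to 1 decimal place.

Via Population A: 896000 × 0.14 × 0.11 × 0.12 = 1655.808 kJ/m²/yr
Via Population Y: 308000 × 0.11 × 0.08 × 0.09 = 243.936 kJ/m²/yr
Total at Population E: 1655.808 + 243.936 = 1899.744 kJ/m²/yr

1899.7 kJ/m²/yr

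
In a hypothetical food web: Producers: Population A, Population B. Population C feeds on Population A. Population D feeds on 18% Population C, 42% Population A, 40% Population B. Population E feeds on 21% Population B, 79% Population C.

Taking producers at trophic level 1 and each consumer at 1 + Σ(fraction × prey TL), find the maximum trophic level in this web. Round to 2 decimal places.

2.79

Population C: 1 + 1 = 2
Population D: 1 + (0.18×2 + 0.42×1 + 0.4×1) = 2.18
Population E: 1 + (0.21×1 + 0.79×2) = 2.79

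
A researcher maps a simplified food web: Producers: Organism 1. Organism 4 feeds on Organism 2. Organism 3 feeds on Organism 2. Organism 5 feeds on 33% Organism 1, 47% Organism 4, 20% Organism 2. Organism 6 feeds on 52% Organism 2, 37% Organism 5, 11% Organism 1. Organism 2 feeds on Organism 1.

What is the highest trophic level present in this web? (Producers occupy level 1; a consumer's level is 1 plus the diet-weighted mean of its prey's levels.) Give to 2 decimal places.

3.31

Organism 2: 1 + 1 = 2
Organism 3: 1 + 2 = 3
Organism 4: 1 + 2 = 3
Organism 5: 1 + (0.33×1 + 0.47×3 + 0.2×2) = 3.14
Organism 6: 1 + (0.52×2 + 0.37×3.14 + 0.11×1) = 3.3118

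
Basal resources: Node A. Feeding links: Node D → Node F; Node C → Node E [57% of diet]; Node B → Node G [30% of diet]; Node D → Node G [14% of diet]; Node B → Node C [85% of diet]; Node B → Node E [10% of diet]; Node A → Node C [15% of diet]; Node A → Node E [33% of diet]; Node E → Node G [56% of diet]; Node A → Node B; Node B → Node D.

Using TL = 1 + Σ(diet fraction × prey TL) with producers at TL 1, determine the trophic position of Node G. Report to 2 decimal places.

3.79

Node B: 1 + 1 = 2
Node C: 1 + (0.85×2 + 0.15×1) = 2.85
Node D: 1 + 2 = 3
Node E: 1 + (0.33×1 + 0.1×2 + 0.57×2.85) = 3.1545
Node F: 1 + 3 = 4
Node G: 1 + (0.56×3.1545 + 0.14×3 + 0.3×2) = 3.78652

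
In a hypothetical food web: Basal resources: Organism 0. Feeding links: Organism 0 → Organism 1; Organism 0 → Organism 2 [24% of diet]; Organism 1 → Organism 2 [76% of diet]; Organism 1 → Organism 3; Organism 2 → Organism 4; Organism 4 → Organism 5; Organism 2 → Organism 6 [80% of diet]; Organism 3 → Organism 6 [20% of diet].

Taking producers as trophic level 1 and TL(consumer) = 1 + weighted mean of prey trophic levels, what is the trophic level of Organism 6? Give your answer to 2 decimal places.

Organism 1: 1 + 1 = 2
Organism 2: 1 + (0.24×1 + 0.76×2) = 2.76
Organism 3: 1 + 2 = 3
Organism 4: 1 + 2.76 = 3.76
Organism 5: 1 + 3.76 = 4.76
Organism 6: 1 + (0.8×2.76 + 0.2×3) = 3.808

3.81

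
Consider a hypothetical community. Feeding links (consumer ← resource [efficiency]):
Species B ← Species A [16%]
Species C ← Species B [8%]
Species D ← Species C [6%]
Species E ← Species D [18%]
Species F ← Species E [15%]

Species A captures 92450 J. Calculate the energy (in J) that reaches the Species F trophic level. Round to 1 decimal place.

Species B: 92450 × 0.16 = 14792 J
Species C: 14792 × 0.08 = 1183.36 J
Species D: 1183.36 × 0.06 = 71.0016 J
Species E: 71.0016 × 0.18 = 12.780288 J
Species F: 12.780288 × 0.15 = 1.9170432 J

1.9 J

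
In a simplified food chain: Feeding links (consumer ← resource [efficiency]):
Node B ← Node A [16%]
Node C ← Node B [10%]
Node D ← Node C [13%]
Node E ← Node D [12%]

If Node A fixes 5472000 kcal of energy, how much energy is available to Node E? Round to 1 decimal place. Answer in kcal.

1365.8 kcal

Node B: 5472000 × 0.16 = 875520 kcal
Node C: 875520 × 0.1 = 87552 kcal
Node D: 87552 × 0.13 = 11381.76 kcal
Node E: 11381.76 × 0.12 = 1365.8112 kcal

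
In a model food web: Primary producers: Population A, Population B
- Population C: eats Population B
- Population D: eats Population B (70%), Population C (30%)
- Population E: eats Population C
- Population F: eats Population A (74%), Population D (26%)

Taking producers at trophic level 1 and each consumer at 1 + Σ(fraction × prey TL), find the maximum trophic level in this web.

3

Population C: 1 + 1 = 2
Population D: 1 + (0.7×1 + 0.3×2) = 2.3
Population E: 1 + 2 = 3
Population F: 1 + (0.74×1 + 0.26×2.3) = 2.338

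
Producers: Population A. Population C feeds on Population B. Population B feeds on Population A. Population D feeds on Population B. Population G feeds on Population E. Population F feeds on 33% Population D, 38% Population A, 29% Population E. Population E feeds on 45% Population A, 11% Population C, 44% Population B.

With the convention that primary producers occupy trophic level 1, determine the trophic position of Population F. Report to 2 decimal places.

Population B: 1 + 1 = 2
Population C: 1 + 2 = 3
Population D: 1 + 2 = 3
Population E: 1 + (0.45×1 + 0.11×3 + 0.44×2) = 2.66
Population F: 1 + (0.33×3 + 0.38×1 + 0.29×2.66) = 3.1414
Population G: 1 + 2.66 = 3.66

3.14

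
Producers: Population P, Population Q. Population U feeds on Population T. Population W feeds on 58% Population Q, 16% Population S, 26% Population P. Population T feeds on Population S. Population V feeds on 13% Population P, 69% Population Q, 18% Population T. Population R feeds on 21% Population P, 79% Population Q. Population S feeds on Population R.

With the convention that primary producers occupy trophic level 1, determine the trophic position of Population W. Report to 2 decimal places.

Population R: 1 + (0.21×1 + 0.79×1) = 2
Population S: 1 + 2 = 3
Population T: 1 + 3 = 4
Population U: 1 + 4 = 5
Population V: 1 + (0.13×1 + 0.69×1 + 0.18×4) = 2.54
Population W: 1 + (0.58×1 + 0.16×3 + 0.26×1) = 2.32

2.32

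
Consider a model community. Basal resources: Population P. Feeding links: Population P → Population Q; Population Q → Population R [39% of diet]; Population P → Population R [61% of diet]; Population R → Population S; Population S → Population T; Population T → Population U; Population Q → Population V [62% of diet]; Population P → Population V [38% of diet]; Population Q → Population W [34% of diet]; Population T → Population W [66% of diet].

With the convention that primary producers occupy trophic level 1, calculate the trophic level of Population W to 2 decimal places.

4.58

Population Q: 1 + 1 = 2
Population R: 1 + (0.39×2 + 0.61×1) = 2.39
Population S: 1 + 2.39 = 3.39
Population T: 1 + 3.39 = 4.39
Population U: 1 + 4.39 = 5.39
Population V: 1 + (0.62×2 + 0.38×1) = 2.62
Population W: 1 + (0.34×2 + 0.66×4.39) = 4.5774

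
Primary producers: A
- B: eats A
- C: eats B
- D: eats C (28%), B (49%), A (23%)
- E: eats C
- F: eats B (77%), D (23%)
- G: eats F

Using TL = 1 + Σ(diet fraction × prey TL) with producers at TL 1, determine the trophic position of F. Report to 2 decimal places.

3.24

B: 1 + 1 = 2
C: 1 + 2 = 3
D: 1 + (0.28×3 + 0.49×2 + 0.23×1) = 3.05
E: 1 + 3 = 4
F: 1 + (0.77×2 + 0.23×3.05) = 3.2415
G: 1 + 3.2415 = 4.2415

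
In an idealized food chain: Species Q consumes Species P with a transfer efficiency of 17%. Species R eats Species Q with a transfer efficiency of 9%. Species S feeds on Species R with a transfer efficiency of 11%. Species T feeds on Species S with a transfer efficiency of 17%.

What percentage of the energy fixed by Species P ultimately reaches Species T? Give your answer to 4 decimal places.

0.0286%

Product of link efficiencies: 0.17 × 0.09 × 0.11 × 0.17 = 0.00028611
As a percentage: 0.00028611 × 100 = 0.0286%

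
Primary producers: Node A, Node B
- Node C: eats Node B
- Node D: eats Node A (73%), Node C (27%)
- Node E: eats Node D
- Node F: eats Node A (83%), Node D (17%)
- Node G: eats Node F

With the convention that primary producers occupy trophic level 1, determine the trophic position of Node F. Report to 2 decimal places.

Node C: 1 + 1 = 2
Node D: 1 + (0.73×1 + 0.27×2) = 2.27
Node E: 1 + 2.27 = 3.27
Node F: 1 + (0.83×1 + 0.17×2.27) = 2.2159
Node G: 1 + 2.2159 = 3.2159

2.22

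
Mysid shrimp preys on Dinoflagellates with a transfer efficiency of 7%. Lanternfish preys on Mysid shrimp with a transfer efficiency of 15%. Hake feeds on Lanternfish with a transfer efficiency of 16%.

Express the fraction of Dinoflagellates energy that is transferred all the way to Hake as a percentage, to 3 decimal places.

0.168%

Product of link efficiencies: 0.07 × 0.15 × 0.16 = 0.00168
As a percentage: 0.00168 × 100 = 0.168%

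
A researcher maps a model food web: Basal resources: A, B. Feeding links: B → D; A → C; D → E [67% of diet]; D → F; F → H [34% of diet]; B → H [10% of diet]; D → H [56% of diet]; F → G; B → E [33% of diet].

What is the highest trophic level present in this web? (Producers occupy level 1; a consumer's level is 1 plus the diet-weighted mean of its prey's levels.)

C: 1 + 1 = 2
D: 1 + 1 = 2
E: 1 + (0.33×1 + 0.67×2) = 2.67
F: 1 + 2 = 3
G: 1 + 3 = 4
H: 1 + (0.56×2 + 0.1×1 + 0.34×3) = 3.24

4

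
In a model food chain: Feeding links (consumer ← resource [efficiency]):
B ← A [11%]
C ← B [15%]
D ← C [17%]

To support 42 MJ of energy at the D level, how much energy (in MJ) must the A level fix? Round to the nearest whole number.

Cumulative transfer efficiency: 0.11 × 0.15 × 0.17 = 0.002805
A energy = 42 / 0.002805 = 14973 MJ

14973 MJ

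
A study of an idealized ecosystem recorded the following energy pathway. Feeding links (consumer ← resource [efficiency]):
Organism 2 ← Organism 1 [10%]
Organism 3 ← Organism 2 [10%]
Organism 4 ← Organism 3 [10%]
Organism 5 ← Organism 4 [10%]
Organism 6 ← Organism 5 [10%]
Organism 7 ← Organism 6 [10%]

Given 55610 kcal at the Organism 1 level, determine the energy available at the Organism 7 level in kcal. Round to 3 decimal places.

Organism 2: 55610 × 0.1 = 5561 kcal
Organism 3: 5561 × 0.1 = 556.1 kcal
Organism 4: 556.1 × 0.1 = 55.61 kcal
Organism 5: 55.61 × 0.1 = 5.561 kcal
Organism 6: 5.561 × 0.1 = 0.5561 kcal
Organism 7: 0.5561 × 0.1 = 0.05561 kcal

0.056 kcal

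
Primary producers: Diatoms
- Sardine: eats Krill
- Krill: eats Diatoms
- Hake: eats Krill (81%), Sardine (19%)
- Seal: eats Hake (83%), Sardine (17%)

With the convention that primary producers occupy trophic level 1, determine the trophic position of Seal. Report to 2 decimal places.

Krill: 1 + 1 = 2
Sardine: 1 + 2 = 3
Hake: 1 + (0.81×2 + 0.19×3) = 3.19
Seal: 1 + (0.83×3.19 + 0.17×3) = 4.1577

4.16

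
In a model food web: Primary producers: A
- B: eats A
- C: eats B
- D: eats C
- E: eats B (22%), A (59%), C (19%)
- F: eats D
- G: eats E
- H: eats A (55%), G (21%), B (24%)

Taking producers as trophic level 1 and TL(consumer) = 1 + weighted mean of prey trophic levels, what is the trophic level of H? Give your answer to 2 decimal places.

2.79

B: 1 + 1 = 2
C: 1 + 2 = 3
D: 1 + 3 = 4
E: 1 + (0.22×2 + 0.59×1 + 0.19×3) = 2.6
F: 1 + 4 = 5
G: 1 + 2.6 = 3.6
H: 1 + (0.55×1 + 0.21×3.6 + 0.24×2) = 2.786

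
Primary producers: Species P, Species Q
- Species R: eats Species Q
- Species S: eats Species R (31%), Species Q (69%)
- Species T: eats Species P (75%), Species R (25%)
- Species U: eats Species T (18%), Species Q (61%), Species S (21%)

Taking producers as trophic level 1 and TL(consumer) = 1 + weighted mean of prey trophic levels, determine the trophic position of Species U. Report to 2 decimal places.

2.50

Species R: 1 + 1 = 2
Species S: 1 + (0.31×2 + 0.69×1) = 2.31
Species T: 1 + (0.75×1 + 0.25×2) = 2.25
Species U: 1 + (0.18×2.25 + 0.61×1 + 0.21×2.31) = 2.5001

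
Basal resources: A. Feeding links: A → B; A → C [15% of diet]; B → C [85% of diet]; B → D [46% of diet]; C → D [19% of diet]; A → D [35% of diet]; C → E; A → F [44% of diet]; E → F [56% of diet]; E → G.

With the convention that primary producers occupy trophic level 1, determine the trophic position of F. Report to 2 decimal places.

3.60

B: 1 + 1 = 2
C: 1 + (0.15×1 + 0.85×2) = 2.85
D: 1 + (0.46×2 + 0.19×2.85 + 0.35×1) = 2.8115
E: 1 + 2.85 = 3.85
F: 1 + (0.44×1 + 0.56×3.85) = 3.596
G: 1 + 3.85 = 4.85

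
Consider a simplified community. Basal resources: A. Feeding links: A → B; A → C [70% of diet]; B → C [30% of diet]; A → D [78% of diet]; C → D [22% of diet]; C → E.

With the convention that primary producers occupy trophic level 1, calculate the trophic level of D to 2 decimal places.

2.29

B: 1 + 1 = 2
C: 1 + (0.7×1 + 0.3×2) = 2.3
D: 1 + (0.78×1 + 0.22×2.3) = 2.286
E: 1 + 2.3 = 3.3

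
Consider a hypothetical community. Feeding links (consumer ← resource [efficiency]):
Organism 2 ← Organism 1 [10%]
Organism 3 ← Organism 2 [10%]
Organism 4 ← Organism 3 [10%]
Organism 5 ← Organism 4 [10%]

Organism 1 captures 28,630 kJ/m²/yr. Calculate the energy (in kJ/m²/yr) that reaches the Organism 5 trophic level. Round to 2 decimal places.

Organism 2: 28630 × 0.1 = 2863 kJ/m²/yr
Organism 3: 2863 × 0.1 = 286.3 kJ/m²/yr
Organism 4: 286.3 × 0.1 = 28.63 kJ/m²/yr
Organism 5: 28.63 × 0.1 = 2.863 kJ/m²/yr

2.86 kJ/m²/yr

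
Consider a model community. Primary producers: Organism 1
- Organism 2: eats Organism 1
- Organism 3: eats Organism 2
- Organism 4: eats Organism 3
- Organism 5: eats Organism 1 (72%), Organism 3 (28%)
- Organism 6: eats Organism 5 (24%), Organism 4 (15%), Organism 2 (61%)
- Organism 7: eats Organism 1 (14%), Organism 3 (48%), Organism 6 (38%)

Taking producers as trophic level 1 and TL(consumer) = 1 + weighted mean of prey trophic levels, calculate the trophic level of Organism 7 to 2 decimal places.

Organism 2: 1 + 1 = 2
Organism 3: 1 + 2 = 3
Organism 4: 1 + 3 = 4
Organism 5: 1 + (0.72×1 + 0.28×3) = 2.56
Organism 6: 1 + (0.24×2.56 + 0.15×4 + 0.61×2) = 3.4344
Organism 7: 1 + (0.14×1 + 0.48×3 + 0.38×3.4344) = 3.885072

3.89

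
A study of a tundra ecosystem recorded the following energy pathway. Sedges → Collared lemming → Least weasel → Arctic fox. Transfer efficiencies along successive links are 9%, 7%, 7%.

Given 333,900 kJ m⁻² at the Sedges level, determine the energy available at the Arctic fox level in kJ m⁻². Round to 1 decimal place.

Collared lemming: 333900 × 0.09 = 30051 kJ m⁻²
Least weasel: 30051 × 0.07 = 2103.57 kJ m⁻²
Arctic fox: 2103.57 × 0.07 = 147.2499 kJ m⁻²

147.2 kJ m⁻²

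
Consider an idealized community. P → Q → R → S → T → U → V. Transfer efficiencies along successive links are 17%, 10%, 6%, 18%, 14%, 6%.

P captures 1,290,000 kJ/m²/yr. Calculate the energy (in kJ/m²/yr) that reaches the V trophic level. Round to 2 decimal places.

Q: 1290000 × 0.17 = 219300 kJ/m²/yr
R: 219300 × 0.1 = 21930 kJ/m²/yr
S: 21930 × 0.06 = 1315.8 kJ/m²/yr
T: 1315.8 × 0.18 = 236.844 kJ/m²/yr
U: 236.844 × 0.14 = 33.15816 kJ/m²/yr
V: 33.15816 × 0.06 = 1.9894896 kJ/m²/yr

1.99 kJ/m²/yr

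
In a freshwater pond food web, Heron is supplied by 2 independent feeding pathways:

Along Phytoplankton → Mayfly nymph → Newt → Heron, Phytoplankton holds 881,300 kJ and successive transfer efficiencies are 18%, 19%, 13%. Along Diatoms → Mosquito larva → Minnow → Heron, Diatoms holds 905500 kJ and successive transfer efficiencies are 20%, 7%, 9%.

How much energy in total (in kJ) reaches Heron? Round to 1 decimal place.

Via Phytoplankton: 881300 × 0.18 × 0.19 × 0.13 = 3918.2598 kJ
Via Diatoms: 905500 × 0.2 × 0.07 × 0.09 = 1140.93 kJ
Total at Heron: 3918.2598 + 1140.93 = 5059.1898 kJ

5059.2 kJ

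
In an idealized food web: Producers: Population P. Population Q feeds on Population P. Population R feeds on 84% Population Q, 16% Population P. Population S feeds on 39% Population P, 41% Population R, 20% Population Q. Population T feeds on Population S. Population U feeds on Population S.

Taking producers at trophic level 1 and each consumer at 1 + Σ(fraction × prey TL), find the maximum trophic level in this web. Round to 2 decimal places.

Population Q: 1 + 1 = 2
Population R: 1 + (0.84×2 + 0.16×1) = 2.84
Population S: 1 + (0.39×1 + 0.41×2.84 + 0.2×2) = 2.9544
Population T: 1 + 2.9544 = 3.9544
Population U: 1 + 2.9544 = 3.9544

3.95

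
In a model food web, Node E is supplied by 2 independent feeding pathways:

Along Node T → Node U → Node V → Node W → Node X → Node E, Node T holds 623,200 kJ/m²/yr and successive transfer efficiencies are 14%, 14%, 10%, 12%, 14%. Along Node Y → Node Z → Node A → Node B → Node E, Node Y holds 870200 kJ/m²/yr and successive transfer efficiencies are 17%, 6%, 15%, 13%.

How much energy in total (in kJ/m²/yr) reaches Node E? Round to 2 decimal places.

193.60 kJ/m²/yr

Via Node T: 623200 × 0.14 × 0.14 × 0.1 × 0.12 × 0.14 = 20.5207296 kJ/m²/yr
Via Node Y: 870200 × 0.17 × 0.06 × 0.15 × 0.13 = 173.08278 kJ/m²/yr
Total at Node E: 20.5207296 + 173.08278 = 193.6035096 kJ/m²/yr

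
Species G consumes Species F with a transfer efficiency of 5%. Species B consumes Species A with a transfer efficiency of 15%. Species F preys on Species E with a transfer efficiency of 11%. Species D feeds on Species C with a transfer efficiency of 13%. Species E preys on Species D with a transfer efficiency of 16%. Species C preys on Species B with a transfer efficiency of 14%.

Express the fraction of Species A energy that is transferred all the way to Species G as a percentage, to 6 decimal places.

Product of link efficiencies: 0.15 × 0.14 × 0.13 × 0.16 × 0.11 × 0.05 = 0.0000024024
As a percentage: 0.0000024024 × 100 = 0.000240%

0.000240%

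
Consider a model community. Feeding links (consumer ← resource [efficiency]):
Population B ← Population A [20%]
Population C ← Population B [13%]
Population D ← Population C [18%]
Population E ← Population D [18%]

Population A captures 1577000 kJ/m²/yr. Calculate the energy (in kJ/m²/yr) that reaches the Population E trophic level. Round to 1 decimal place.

1328.5 kJ/m²/yr

Population B: 1577000 × 0.2 = 315400 kJ/m²/yr
Population C: 315400 × 0.13 = 41002 kJ/m²/yr
Population D: 41002 × 0.18 = 7380.36 kJ/m²/yr
Population E: 7380.36 × 0.18 = 1328.4648 kJ/m²/yr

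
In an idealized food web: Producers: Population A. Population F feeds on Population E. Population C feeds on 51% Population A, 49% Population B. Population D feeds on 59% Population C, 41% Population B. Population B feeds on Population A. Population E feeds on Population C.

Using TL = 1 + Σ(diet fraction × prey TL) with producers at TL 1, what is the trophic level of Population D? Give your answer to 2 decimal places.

3.29

Population B: 1 + 1 = 2
Population C: 1 + (0.51×1 + 0.49×2) = 2.49
Population D: 1 + (0.59×2.49 + 0.41×2) = 3.2891
Population E: 1 + 2.49 = 3.49
Population F: 1 + 3.49 = 4.49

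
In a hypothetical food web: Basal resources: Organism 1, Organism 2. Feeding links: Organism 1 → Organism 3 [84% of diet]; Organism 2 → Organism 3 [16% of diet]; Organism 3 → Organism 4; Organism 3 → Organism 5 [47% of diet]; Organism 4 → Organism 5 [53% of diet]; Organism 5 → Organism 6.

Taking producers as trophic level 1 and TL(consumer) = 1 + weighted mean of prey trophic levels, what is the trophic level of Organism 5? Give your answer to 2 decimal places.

3.53

Organism 3: 1 + (0.84×1 + 0.16×1) = 2
Organism 4: 1 + 2 = 3
Organism 5: 1 + (0.47×2 + 0.53×3) = 3.53
Organism 6: 1 + 3.53 = 4.53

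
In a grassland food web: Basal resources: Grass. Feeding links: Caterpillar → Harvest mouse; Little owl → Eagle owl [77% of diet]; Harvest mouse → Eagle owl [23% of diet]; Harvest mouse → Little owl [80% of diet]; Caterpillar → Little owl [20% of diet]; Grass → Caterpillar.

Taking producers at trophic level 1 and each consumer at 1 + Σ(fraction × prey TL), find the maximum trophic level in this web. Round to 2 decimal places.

4.62

Caterpillar: 1 + 1 = 2
Harvest mouse: 1 + 2 = 3
Little owl: 1 + (0.2×2 + 0.8×3) = 3.8
Eagle owl: 1 + (0.77×3.8 + 0.23×3) = 4.616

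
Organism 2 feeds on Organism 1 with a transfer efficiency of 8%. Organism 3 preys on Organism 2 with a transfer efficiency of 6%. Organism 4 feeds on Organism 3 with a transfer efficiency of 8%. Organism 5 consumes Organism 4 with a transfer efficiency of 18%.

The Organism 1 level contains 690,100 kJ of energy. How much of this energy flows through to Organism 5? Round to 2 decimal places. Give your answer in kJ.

47.70 kJ

Organism 2: 690100 × 0.08 = 55208 kJ
Organism 3: 55208 × 0.06 = 3312.48 kJ
Organism 4: 3312.48 × 0.08 = 264.9984 kJ
Organism 5: 264.9984 × 0.18 = 47.699712 kJ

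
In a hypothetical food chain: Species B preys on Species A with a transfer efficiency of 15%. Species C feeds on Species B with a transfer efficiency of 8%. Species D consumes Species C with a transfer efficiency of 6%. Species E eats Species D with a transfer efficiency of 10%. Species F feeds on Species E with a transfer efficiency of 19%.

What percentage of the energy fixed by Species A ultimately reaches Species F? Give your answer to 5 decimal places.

0.00137%

Product of link efficiencies: 0.15 × 0.08 × 0.06 × 0.1 × 0.19 = 0.00001368
As a percentage: 0.00001368 × 100 = 0.00137%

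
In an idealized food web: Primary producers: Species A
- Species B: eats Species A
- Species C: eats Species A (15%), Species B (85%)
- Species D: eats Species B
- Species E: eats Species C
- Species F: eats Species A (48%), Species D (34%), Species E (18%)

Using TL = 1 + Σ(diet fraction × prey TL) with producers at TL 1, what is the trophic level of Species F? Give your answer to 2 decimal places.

Species B: 1 + 1 = 2
Species C: 1 + (0.15×1 + 0.85×2) = 2.85
Species D: 1 + 2 = 3
Species E: 1 + 2.85 = 3.85
Species F: 1 + (0.48×1 + 0.34×3 + 0.18×3.85) = 3.193

3.19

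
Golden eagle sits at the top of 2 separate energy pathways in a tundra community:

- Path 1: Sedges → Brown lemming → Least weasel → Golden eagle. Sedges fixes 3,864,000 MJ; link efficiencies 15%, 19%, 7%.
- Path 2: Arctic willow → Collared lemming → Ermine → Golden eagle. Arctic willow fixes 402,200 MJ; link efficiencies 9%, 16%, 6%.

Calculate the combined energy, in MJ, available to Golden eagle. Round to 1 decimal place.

8056.2 MJ

Path 1: 3864000 × 0.15 × 0.19 × 0.07 = 7708.68 MJ
Path 2: 402200 × 0.09 × 0.16 × 0.06 = 347.5008 MJ
Total at Golden eagle: 7708.68 + 347.5008 = 8056.1808 MJ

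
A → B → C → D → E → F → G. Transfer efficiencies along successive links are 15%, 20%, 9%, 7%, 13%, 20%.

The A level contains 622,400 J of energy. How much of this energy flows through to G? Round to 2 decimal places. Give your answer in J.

B: 622400 × 0.15 = 93360 J
C: 93360 × 0.2 = 18672 J
D: 18672 × 0.09 = 1680.48 J
E: 1680.48 × 0.07 = 117.6336 J
F: 117.6336 × 0.13 = 15.292368 J
G: 15.292368 × 0.2 = 3.0584736 J

3.06 J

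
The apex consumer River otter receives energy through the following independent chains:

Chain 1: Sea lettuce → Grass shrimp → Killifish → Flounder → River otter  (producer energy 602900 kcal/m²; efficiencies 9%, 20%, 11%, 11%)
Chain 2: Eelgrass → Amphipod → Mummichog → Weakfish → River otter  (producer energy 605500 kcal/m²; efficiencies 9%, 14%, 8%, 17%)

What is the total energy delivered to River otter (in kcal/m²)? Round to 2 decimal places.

Chain 1: 602900 × 0.09 × 0.2 × 0.11 × 0.11 = 131.31162 kcal/m²
Chain 2: 605500 × 0.09 × 0.14 × 0.08 × 0.17 = 103.75848 kcal/m²
Total at River otter: 131.31162 + 103.75848 = 235.0701 kcal/m²

235.07 kcal/m²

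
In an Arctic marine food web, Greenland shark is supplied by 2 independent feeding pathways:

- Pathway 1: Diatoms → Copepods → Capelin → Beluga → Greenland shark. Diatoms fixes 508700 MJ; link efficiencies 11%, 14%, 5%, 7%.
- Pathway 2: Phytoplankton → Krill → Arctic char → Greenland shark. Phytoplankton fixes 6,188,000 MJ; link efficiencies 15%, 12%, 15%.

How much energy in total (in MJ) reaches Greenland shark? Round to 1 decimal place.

16735.0 MJ

Pathway 1: 508700 × 0.11 × 0.14 × 0.05 × 0.07 = 27.41893 MJ
Pathway 2: 6188000 × 0.15 × 0.12 × 0.15 = 16707.6 MJ
Total at Greenland shark: 27.41893 + 16707.6 = 16735.01893 MJ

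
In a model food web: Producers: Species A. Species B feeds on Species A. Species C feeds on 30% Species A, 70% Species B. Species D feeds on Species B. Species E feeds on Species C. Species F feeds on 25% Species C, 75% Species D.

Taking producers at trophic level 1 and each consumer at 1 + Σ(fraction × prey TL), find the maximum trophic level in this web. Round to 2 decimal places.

3.93

Species B: 1 + 1 = 2
Species C: 1 + (0.3×1 + 0.7×2) = 2.7
Species D: 1 + 2 = 3
Species E: 1 + 2.7 = 3.7
Species F: 1 + (0.25×2.7 + 0.75×3) = 3.925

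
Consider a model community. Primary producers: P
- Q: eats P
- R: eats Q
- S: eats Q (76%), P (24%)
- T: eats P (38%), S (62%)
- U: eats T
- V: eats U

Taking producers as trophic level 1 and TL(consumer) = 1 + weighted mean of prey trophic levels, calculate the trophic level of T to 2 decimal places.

3.09

Q: 1 + 1 = 2
R: 1 + 2 = 3
S: 1 + (0.76×2 + 0.24×1) = 2.76
T: 1 + (0.38×1 + 0.62×2.76) = 3.0912
U: 1 + 3.0912 = 4.0912
V: 1 + 4.0912 = 5.0912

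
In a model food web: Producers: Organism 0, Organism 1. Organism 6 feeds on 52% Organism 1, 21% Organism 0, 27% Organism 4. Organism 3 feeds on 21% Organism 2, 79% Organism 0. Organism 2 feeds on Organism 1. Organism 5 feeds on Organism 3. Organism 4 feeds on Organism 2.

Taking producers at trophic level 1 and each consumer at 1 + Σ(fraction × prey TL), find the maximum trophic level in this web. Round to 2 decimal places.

Organism 2: 1 + 1 = 2
Organism 3: 1 + (0.21×2 + 0.79×1) = 2.21
Organism 4: 1 + 2 = 3
Organism 5: 1 + 2.21 = 3.21
Organism 6: 1 + (0.52×1 + 0.21×1 + 0.27×3) = 2.54

3.21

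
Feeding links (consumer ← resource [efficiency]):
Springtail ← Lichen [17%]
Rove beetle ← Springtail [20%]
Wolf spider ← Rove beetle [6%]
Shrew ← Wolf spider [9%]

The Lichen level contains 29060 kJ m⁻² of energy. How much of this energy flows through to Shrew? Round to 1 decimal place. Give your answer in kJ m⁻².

5.3 kJ m⁻²

Springtail: 29060 × 0.17 = 4940.2 kJ m⁻²
Rove beetle: 4940.2 × 0.2 = 988.04 kJ m⁻²
Wolf spider: 988.04 × 0.06 = 59.2824 kJ m⁻²
Shrew: 59.2824 × 0.09 = 5.335416 kJ m⁻²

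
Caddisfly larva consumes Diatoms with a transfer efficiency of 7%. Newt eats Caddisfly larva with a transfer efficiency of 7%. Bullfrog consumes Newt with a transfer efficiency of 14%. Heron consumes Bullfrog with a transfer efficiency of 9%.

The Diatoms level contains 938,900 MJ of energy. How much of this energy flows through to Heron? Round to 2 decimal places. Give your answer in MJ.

Caddisfly larva: 938900 × 0.07 = 65723 MJ
Newt: 65723 × 0.07 = 4600.61 MJ
Bullfrog: 4600.61 × 0.14 = 644.0854 MJ
Heron: 644.0854 × 0.09 = 57.967686 MJ

57.97 MJ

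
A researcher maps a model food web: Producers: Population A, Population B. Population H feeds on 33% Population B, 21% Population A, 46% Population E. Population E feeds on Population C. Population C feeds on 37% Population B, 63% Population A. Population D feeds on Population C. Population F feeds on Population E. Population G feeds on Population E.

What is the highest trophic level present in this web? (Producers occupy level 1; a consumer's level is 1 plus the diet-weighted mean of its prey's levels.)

4

Population C: 1 + (0.37×1 + 0.63×1) = 2
Population D: 1 + 2 = 3
Population E: 1 + 2 = 3
Population F: 1 + 3 = 4
Population G: 1 + 3 = 4
Population H: 1 + (0.33×1 + 0.21×1 + 0.46×3) = 2.92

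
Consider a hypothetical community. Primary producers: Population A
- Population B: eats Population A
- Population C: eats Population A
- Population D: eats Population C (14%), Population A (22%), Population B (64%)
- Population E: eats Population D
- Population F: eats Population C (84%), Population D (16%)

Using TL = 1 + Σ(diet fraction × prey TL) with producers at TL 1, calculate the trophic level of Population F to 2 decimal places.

3.12

Population B: 1 + 1 = 2
Population C: 1 + 1 = 2
Population D: 1 + (0.14×2 + 0.22×1 + 0.64×2) = 2.78
Population E: 1 + 2.78 = 3.78
Population F: 1 + (0.84×2 + 0.16×2.78) = 3.1248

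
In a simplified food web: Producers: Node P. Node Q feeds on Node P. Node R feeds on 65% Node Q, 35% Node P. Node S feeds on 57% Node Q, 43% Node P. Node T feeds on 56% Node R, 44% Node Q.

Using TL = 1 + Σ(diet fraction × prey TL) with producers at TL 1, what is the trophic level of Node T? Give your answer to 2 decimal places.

3.36

Node Q: 1 + 1 = 2
Node R: 1 + (0.65×2 + 0.35×1) = 2.65
Node S: 1 + (0.57×2 + 0.43×1) = 2.57
Node T: 1 + (0.56×2.65 + 0.44×2) = 3.364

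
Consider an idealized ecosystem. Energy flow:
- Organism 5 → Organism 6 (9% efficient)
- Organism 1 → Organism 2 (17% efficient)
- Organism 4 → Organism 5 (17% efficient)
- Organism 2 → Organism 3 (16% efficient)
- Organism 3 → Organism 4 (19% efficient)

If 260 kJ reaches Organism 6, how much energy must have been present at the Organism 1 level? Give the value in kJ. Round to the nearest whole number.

3288209 kJ

Cumulative transfer efficiency: 0.17 × 0.16 × 0.19 × 0.17 × 0.09 = 0.0000790704
Organism 1 energy = 260 / 0.0000790704 = 3288209 kJ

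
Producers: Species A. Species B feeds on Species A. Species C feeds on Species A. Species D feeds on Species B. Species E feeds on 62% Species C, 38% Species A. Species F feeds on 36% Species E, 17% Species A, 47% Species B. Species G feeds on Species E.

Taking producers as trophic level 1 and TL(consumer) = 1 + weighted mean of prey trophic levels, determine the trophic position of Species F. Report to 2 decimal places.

Species B: 1 + 1 = 2
Species C: 1 + 1 = 2
Species D: 1 + 2 = 3
Species E: 1 + (0.62×2 + 0.38×1) = 2.62
Species F: 1 + (0.36×2.62 + 0.17×1 + 0.47×2) = 3.0532
Species G: 1 + 2.62 = 3.62

3.05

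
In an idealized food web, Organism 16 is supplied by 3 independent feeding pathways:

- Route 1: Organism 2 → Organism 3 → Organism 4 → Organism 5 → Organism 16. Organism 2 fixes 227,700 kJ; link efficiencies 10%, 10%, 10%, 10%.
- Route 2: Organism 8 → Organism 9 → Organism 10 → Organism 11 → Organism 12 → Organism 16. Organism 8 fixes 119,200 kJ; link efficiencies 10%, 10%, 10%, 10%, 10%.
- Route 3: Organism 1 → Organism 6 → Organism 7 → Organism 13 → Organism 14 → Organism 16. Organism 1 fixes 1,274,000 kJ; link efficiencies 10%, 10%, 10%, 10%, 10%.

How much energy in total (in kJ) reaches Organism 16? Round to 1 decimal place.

36.7 kJ

Route 1: 227700 × 0.1 × 0.1 × 0.1 × 0.1 = 22.77 kJ
Route 2: 119200 × 0.1 × 0.1 × 0.1 × 0.1 × 0.1 = 1.192 kJ
Route 3: 1274000 × 0.1 × 0.1 × 0.1 × 0.1 × 0.1 = 12.74 kJ
Total at Organism 16: 22.77 + 1.192 + 12.74 = 36.702 kJ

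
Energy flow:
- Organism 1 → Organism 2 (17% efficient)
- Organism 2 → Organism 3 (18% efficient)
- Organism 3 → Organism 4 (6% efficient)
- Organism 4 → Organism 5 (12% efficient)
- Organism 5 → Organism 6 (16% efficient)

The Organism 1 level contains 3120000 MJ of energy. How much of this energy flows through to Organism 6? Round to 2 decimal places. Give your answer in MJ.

Organism 2: 3120000 × 0.17 = 530400 MJ
Organism 3: 530400 × 0.18 = 95472 MJ
Organism 4: 95472 × 0.06 = 5728.32 MJ
Organism 5: 5728.32 × 0.12 = 687.3984 MJ
Organism 6: 687.3984 × 0.16 = 109.983744 MJ

109.98 MJ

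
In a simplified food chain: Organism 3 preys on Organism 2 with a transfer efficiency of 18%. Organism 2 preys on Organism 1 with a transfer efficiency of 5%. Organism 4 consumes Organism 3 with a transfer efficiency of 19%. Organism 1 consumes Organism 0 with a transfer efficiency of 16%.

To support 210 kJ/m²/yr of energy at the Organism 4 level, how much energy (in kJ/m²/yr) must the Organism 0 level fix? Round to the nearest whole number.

767544 kJ/m²/yr

Cumulative transfer efficiency: 0.16 × 0.05 × 0.18 × 0.19 = 0.0002736
Organism 0 energy = 210 / 0.0002736 = 767544 kJ/m²/yr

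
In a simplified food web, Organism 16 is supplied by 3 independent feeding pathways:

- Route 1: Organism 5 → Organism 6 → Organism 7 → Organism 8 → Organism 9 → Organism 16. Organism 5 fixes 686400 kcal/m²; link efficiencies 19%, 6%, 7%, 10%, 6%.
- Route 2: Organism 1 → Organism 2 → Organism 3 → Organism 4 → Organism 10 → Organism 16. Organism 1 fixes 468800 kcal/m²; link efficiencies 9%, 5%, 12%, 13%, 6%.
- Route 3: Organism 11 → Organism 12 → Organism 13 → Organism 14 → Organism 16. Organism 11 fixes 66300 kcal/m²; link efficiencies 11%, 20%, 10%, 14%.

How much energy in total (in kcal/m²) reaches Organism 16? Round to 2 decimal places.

Route 1: 686400 × 0.19 × 0.06 × 0.07 × 0.1 × 0.06 = 3.2864832 kcal/m²
Route 2: 468800 × 0.09 × 0.05 × 0.12 × 0.13 × 0.06 = 1.9745856 kcal/m²
Route 3: 66300 × 0.11 × 0.2 × 0.1 × 0.14 = 20.4204 kcal/m²
Total at Organism 16: 3.2864832 + 1.9745856 + 20.4204 = 25.6814688 kcal/m²

25.68 kcal/m²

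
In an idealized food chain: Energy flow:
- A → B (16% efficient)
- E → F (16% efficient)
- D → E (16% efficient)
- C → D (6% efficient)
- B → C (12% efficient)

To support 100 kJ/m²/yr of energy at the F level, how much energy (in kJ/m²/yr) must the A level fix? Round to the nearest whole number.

3390842 kJ/m²/yr

Cumulative transfer efficiency: 0.16 × 0.12 × 0.06 × 0.16 × 0.16 = 0.0000294912
A energy = 100 / 0.0000294912 = 3390842 kJ/m²/yr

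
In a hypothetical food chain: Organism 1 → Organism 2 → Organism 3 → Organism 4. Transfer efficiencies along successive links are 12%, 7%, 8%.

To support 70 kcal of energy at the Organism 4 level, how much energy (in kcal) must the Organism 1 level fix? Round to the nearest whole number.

Cumulative transfer efficiency: 0.12 × 0.07 × 0.08 = 0.000672
Organism 1 energy = 70 / 0.000672 = 104167 kcal

104167 kcal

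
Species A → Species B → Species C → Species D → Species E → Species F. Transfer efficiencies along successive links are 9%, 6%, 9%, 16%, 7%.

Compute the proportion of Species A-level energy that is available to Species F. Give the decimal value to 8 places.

Product of link efficiencies: 0.09 × 0.06 × 0.09 × 0.16 × 0.07 = 0.0000054432

0.00000544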